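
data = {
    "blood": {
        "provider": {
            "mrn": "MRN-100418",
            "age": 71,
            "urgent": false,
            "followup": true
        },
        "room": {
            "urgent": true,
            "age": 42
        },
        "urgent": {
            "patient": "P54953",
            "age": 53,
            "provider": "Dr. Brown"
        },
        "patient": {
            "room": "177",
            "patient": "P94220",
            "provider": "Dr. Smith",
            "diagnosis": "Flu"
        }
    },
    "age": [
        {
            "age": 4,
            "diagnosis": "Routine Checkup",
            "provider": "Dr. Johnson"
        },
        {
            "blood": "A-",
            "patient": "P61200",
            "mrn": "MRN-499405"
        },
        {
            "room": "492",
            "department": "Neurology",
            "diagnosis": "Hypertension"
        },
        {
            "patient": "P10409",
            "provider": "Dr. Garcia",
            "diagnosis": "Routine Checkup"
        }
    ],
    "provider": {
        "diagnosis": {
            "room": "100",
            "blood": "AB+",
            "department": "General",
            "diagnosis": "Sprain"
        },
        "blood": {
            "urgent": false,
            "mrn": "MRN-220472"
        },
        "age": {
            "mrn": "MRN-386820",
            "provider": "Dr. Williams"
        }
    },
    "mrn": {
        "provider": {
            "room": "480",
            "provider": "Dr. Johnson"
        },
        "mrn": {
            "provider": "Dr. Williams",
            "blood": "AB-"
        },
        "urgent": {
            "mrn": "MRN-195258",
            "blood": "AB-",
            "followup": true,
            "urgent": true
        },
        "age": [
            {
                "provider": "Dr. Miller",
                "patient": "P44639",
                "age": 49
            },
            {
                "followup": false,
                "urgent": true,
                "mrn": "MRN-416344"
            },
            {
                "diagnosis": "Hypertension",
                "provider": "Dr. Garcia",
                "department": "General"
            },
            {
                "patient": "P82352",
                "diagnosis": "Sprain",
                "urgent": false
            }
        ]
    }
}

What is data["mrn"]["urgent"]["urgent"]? True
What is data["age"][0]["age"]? 4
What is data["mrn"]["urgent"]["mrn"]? "MRN-195258"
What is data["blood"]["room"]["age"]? 42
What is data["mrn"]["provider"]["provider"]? "Dr. Johnson"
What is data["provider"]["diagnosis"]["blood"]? "AB+"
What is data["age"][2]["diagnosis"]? "Hypertension"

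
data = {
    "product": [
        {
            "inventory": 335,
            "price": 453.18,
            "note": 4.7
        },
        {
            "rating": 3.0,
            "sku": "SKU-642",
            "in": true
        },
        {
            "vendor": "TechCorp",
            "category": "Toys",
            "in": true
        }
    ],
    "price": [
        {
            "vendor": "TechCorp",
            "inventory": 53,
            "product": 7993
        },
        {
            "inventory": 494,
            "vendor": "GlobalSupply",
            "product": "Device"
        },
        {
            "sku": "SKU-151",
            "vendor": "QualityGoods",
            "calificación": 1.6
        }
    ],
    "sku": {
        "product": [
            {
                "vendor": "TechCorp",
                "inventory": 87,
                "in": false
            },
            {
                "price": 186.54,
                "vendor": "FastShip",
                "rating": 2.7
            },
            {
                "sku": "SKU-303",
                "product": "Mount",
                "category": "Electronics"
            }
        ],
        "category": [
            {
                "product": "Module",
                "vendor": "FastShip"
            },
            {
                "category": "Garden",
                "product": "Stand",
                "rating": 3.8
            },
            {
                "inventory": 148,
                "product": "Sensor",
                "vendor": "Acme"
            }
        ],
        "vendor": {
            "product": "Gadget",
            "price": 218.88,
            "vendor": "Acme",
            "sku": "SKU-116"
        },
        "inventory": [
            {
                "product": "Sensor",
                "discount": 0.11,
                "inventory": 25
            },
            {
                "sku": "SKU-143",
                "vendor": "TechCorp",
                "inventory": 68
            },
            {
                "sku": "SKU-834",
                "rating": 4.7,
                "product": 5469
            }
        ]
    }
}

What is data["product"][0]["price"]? 453.18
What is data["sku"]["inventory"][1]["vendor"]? "TechCorp"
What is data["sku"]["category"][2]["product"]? "Sensor"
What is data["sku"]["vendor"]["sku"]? "SKU-116"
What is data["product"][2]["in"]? True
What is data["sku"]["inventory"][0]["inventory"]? 25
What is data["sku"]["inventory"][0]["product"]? "Sensor"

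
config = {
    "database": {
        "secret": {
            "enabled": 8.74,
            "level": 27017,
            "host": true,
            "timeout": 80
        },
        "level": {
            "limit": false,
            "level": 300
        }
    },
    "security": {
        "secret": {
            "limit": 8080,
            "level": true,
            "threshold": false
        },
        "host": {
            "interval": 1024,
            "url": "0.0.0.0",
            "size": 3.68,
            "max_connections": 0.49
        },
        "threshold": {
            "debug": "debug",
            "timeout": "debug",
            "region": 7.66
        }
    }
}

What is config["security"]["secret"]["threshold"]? False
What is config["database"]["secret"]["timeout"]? 80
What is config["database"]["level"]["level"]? 300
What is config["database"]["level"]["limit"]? False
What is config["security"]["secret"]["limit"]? 8080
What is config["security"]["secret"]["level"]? True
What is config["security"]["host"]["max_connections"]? 0.49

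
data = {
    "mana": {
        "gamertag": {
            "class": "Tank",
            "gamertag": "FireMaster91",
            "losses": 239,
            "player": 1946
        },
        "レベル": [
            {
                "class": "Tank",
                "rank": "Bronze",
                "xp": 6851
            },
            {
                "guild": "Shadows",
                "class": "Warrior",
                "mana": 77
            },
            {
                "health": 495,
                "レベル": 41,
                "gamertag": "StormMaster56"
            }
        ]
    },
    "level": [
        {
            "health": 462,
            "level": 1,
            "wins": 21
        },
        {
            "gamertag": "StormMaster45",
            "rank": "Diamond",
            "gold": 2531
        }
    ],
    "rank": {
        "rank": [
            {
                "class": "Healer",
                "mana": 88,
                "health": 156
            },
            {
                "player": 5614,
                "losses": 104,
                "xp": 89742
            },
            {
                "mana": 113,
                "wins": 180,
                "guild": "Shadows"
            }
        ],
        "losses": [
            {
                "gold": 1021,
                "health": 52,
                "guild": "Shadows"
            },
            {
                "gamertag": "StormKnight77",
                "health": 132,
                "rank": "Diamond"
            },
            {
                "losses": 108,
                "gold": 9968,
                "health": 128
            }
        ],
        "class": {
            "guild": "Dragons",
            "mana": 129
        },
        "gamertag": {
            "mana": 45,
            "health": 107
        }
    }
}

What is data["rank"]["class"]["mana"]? 129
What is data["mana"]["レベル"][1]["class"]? "Warrior"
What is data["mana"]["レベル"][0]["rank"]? "Bronze"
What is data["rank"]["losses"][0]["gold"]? 1021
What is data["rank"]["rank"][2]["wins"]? 180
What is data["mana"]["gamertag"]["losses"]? 239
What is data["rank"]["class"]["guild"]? "Dragons"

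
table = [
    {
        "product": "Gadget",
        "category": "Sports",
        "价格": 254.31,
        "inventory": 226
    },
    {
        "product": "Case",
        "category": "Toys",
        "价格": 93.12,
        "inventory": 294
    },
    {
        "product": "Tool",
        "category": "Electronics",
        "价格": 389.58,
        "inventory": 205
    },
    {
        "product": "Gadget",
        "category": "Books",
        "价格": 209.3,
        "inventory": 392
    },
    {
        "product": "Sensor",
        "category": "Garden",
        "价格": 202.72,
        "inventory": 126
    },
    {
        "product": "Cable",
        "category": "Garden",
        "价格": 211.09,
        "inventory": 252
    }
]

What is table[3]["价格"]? 209.3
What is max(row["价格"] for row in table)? 389.58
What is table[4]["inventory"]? 126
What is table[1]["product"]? "Case"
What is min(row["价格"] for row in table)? 93.12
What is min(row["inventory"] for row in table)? 126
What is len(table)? 6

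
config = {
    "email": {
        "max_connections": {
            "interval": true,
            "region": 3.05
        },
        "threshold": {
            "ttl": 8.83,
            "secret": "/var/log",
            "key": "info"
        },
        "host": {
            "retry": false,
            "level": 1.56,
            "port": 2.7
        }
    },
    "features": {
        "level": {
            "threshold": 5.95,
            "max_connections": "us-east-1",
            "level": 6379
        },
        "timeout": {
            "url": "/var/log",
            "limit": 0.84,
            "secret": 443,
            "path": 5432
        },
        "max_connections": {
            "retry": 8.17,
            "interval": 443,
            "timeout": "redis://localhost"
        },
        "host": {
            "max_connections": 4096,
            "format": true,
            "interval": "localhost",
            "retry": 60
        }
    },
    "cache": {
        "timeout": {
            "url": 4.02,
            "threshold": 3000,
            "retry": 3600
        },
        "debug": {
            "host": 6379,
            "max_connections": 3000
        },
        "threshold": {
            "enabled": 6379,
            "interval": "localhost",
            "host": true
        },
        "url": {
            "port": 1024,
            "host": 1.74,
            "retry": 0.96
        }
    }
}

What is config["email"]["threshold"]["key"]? "info"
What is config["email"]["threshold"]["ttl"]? 8.83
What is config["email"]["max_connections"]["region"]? 3.05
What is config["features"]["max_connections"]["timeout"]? "redis://localhost"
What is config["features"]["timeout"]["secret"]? 443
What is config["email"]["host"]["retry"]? False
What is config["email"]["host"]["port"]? 2.7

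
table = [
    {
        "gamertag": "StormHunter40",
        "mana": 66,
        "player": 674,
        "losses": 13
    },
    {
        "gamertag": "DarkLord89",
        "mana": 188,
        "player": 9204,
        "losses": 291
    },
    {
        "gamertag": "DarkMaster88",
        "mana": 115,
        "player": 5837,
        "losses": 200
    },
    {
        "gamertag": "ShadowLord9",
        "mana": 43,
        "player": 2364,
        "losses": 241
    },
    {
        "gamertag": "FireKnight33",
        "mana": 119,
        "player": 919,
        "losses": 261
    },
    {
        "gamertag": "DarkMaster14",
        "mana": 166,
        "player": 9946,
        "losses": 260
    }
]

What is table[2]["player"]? 5837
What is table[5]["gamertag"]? "DarkMaster14"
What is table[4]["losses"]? 261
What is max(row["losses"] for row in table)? 291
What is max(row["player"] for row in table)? 9946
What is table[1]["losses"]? 291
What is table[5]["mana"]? 166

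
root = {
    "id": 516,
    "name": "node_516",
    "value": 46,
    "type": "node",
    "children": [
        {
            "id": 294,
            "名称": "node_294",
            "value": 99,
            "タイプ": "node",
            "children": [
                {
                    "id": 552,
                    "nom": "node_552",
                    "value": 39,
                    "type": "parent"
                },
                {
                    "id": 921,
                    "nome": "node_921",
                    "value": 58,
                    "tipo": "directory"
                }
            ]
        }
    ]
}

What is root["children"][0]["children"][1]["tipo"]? "directory"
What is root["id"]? 516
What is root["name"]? "node_516"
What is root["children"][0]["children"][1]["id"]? 921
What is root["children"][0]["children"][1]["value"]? 58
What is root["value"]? 46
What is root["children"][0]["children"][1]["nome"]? "node_921"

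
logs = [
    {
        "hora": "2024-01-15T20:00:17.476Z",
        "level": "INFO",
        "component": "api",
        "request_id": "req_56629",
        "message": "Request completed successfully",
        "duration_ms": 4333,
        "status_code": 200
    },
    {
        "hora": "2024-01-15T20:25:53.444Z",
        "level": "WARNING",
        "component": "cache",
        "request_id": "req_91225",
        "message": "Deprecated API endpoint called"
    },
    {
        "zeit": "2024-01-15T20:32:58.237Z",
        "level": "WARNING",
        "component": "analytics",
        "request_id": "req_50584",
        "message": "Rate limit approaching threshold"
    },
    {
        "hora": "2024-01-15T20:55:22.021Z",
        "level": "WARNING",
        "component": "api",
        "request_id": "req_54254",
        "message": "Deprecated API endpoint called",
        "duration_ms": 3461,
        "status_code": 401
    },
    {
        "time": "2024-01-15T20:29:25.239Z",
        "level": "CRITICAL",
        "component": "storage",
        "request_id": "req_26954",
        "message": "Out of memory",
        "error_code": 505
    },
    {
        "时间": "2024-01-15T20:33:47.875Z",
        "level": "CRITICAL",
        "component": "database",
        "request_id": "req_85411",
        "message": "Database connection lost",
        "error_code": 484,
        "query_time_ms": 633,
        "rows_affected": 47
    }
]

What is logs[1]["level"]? "WARNING"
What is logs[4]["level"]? "CRITICAL"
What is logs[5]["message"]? "Database connection lost"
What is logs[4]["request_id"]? "req_26954"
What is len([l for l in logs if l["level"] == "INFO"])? 1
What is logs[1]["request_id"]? "req_91225"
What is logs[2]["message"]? "Rate limit approaching threshold"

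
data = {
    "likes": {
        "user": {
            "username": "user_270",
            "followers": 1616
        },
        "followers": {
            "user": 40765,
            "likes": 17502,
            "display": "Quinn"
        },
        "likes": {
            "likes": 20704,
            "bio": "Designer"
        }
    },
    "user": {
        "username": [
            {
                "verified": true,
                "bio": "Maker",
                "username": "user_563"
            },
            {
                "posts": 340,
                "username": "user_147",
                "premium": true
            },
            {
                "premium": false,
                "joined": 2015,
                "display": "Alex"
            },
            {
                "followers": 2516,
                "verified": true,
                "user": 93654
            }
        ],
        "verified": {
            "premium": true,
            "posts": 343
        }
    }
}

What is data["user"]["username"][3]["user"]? 93654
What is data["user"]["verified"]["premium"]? True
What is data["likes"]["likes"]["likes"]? 20704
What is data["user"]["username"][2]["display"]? "Alex"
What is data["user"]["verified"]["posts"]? 343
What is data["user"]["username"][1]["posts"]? 340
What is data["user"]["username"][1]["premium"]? True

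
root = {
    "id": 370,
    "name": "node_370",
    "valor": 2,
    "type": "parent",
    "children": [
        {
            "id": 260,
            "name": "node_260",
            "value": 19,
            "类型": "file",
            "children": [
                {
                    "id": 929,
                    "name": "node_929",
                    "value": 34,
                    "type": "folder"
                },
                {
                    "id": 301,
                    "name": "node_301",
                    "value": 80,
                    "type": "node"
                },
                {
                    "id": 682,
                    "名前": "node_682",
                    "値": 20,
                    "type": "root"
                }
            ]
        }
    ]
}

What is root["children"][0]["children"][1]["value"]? 80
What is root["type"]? "parent"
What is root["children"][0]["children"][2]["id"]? 682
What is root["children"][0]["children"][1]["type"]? "node"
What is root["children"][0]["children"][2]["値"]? 20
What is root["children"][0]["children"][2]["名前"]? "node_682"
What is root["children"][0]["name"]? "node_260"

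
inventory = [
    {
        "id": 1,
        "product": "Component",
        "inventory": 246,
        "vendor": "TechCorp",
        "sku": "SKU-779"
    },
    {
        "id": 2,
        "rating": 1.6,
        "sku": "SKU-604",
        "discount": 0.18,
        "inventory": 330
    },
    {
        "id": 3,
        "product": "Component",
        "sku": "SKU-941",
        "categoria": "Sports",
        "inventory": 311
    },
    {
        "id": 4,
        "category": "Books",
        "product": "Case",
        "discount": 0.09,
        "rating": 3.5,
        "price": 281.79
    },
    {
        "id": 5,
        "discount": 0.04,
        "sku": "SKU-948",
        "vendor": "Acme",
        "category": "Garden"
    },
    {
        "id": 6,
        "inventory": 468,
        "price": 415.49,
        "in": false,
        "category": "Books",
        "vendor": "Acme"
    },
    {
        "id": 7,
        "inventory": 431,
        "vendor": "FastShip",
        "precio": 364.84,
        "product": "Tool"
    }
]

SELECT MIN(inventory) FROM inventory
246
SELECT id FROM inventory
[1, 2, 3, 4, 5, 6, 7]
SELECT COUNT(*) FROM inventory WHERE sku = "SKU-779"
1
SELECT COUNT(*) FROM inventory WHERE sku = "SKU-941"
1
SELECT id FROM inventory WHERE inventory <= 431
[1, 2, 3, 7]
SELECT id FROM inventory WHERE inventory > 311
[2, 6, 7]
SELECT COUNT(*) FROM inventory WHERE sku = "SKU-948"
1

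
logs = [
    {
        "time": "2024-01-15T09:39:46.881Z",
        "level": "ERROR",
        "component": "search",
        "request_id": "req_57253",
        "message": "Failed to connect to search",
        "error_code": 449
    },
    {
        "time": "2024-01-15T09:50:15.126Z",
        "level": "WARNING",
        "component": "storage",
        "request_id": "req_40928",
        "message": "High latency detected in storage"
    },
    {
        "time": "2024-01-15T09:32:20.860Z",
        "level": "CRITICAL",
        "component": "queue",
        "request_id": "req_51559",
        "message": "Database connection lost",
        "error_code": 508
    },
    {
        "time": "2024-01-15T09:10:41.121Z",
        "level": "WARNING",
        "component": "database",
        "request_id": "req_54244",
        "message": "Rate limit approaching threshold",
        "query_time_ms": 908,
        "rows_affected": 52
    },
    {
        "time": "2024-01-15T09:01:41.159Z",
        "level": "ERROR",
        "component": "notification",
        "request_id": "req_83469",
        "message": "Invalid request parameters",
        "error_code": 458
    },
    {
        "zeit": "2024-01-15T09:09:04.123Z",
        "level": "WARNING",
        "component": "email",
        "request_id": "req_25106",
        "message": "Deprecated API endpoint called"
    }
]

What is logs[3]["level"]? "WARNING"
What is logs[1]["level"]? "WARNING"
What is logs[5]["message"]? "Deprecated API endpoint called"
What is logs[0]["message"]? "Failed to connect to search"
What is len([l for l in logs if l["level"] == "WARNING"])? 3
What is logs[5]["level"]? "WARNING"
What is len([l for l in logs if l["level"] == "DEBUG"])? 0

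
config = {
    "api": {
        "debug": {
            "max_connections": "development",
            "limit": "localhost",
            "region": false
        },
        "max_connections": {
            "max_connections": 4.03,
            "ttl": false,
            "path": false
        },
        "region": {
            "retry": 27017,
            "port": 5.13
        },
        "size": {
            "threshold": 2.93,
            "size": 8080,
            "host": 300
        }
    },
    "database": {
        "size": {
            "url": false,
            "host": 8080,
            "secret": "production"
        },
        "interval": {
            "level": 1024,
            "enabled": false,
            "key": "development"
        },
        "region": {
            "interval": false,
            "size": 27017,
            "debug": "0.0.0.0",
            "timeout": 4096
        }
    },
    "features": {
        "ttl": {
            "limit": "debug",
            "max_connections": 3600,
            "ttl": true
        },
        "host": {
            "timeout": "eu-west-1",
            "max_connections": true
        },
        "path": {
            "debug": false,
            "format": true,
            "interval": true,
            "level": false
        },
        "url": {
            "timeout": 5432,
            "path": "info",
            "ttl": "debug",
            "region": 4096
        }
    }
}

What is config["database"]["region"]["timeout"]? 4096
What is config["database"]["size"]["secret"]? "production"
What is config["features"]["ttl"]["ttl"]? True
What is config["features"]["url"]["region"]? 4096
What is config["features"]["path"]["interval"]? True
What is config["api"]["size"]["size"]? 8080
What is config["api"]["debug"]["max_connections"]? "development"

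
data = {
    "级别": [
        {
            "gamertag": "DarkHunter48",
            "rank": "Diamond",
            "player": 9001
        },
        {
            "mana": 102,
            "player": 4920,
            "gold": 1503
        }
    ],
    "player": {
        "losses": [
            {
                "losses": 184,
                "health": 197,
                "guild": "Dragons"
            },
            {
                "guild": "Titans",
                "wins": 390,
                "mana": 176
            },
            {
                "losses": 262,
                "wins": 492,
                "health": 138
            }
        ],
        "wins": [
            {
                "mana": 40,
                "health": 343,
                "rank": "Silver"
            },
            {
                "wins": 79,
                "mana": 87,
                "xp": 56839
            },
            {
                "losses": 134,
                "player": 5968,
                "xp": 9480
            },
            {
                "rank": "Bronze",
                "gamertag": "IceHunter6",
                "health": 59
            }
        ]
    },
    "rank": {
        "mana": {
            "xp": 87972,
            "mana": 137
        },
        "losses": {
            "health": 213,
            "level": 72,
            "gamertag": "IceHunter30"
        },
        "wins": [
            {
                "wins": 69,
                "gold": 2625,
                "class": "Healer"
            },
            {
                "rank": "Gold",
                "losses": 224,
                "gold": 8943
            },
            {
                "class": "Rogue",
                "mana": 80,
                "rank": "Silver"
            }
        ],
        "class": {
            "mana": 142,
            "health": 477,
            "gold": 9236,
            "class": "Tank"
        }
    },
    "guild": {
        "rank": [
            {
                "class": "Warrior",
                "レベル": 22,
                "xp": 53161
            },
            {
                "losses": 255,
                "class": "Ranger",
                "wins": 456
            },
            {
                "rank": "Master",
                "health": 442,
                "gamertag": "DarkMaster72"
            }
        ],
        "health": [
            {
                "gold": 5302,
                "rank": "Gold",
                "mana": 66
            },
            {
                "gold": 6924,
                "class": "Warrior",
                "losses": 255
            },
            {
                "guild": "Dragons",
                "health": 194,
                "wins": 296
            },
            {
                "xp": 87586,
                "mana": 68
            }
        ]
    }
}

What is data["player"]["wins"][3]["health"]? 59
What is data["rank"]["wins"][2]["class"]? "Rogue"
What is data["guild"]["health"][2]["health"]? 194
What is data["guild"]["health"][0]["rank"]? "Gold"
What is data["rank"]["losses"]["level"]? 72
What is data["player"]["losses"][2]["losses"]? 262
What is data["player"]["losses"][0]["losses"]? 184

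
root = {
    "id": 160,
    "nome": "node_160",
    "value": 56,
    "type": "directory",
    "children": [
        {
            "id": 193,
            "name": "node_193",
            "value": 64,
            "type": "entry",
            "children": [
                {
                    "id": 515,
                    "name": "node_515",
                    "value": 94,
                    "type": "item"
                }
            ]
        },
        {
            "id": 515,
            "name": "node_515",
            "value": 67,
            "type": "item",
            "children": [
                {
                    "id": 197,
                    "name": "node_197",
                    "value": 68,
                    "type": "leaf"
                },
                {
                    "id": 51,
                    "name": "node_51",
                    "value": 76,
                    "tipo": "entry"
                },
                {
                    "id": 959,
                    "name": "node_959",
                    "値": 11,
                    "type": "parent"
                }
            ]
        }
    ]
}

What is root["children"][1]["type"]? "item"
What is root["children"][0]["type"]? "entry"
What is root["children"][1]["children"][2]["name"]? "node_959"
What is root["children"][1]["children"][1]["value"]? 76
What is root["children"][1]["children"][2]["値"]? 11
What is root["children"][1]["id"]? 515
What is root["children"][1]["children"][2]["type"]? "parent"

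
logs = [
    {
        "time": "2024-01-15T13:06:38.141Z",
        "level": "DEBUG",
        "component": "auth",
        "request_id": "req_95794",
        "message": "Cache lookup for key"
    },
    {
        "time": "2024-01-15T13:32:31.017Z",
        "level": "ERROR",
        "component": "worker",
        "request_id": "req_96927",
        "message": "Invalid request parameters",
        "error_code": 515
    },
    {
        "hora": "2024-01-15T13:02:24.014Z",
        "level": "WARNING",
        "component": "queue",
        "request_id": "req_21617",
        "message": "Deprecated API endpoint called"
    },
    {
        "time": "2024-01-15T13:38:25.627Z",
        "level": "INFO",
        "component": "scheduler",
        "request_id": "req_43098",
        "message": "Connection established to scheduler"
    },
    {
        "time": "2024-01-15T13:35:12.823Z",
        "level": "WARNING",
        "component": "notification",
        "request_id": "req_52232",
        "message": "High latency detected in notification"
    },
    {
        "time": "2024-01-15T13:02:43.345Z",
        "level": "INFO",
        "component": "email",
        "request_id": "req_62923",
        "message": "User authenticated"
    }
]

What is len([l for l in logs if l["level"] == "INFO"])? 2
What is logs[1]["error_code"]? 515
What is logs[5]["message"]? "User authenticated"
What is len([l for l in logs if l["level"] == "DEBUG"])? 1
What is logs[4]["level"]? "WARNING"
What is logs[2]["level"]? "WARNING"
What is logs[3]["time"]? "2024-01-15T13:38:25.627Z"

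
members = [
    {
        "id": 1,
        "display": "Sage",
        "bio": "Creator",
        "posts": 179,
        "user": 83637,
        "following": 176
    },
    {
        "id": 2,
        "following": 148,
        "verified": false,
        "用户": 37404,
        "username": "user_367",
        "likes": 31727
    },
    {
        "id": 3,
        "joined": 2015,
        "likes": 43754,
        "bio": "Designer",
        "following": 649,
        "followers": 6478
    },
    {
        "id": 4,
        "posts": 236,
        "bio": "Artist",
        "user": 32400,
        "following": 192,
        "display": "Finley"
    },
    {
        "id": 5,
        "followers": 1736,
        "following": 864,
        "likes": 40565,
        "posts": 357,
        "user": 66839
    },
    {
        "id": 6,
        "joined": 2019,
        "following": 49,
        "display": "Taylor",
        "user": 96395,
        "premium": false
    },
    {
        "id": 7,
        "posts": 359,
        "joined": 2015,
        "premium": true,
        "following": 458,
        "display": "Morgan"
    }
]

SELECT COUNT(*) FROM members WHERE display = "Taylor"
1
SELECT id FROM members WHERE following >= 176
[1, 3, 4, 5, 7]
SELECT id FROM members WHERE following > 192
[3, 5, 7]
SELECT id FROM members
[1, 2, 3, 4, 5, 6, 7]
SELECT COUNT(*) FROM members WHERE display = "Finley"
1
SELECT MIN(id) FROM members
1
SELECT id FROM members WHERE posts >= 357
[5, 7]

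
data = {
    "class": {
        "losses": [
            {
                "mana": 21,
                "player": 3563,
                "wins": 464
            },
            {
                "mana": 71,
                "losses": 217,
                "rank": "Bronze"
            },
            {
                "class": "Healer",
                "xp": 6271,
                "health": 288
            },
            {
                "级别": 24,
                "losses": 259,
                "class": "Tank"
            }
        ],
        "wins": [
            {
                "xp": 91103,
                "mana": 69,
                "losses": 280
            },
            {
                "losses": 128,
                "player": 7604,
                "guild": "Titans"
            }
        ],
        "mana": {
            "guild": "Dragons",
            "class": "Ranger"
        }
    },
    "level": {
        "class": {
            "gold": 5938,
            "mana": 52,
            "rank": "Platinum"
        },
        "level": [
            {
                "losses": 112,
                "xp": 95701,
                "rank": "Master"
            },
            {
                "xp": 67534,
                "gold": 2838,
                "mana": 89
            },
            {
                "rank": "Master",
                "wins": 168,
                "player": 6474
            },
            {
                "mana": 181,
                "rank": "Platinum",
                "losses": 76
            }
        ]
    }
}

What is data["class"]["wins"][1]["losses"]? 128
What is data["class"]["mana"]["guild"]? "Dragons"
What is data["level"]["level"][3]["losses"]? 76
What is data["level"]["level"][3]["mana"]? 181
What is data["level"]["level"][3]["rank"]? "Platinum"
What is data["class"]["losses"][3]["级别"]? 24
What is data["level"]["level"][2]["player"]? 6474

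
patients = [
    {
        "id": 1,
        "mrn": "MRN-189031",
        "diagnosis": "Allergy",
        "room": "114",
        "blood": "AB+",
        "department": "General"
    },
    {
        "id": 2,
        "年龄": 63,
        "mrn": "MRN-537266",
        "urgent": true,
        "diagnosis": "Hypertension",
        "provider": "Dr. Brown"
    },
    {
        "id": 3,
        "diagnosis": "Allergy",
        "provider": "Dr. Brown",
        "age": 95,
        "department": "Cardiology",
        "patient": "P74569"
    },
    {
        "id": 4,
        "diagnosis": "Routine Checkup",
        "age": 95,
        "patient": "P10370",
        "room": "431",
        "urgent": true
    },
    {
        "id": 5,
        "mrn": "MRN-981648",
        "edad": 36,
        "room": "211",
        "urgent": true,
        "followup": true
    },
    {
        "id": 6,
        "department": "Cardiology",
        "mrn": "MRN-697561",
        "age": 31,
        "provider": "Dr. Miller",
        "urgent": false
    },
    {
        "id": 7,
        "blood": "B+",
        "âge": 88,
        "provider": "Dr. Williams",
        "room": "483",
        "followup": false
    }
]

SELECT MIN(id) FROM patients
1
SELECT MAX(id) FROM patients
7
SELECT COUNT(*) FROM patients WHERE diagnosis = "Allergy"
2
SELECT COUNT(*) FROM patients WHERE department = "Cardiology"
2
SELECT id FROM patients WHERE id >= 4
[4, 5, 6, 7]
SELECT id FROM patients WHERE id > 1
[2, 3, 4, 5, 6, 7]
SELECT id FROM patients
[1, 2, 3, 4, 5, 6, 7]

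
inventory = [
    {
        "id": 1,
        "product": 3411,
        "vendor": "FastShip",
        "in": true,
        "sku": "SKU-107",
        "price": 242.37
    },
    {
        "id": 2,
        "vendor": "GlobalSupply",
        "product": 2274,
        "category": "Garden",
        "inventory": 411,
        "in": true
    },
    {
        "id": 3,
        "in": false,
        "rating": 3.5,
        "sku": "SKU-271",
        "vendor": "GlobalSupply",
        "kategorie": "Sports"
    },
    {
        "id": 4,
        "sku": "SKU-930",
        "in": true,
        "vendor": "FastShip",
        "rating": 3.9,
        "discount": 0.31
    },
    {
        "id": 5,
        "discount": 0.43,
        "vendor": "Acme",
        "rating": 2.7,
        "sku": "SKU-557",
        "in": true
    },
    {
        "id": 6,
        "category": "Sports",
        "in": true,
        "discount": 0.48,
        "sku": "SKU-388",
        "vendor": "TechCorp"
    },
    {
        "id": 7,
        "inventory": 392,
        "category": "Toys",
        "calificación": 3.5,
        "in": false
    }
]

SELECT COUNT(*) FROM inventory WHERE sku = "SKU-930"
1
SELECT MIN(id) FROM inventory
1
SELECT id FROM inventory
[1, 2, 3, 4, 5, 6, 7]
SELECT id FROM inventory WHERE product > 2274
[1]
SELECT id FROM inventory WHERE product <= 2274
[2]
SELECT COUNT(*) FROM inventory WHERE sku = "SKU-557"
1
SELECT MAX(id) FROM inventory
7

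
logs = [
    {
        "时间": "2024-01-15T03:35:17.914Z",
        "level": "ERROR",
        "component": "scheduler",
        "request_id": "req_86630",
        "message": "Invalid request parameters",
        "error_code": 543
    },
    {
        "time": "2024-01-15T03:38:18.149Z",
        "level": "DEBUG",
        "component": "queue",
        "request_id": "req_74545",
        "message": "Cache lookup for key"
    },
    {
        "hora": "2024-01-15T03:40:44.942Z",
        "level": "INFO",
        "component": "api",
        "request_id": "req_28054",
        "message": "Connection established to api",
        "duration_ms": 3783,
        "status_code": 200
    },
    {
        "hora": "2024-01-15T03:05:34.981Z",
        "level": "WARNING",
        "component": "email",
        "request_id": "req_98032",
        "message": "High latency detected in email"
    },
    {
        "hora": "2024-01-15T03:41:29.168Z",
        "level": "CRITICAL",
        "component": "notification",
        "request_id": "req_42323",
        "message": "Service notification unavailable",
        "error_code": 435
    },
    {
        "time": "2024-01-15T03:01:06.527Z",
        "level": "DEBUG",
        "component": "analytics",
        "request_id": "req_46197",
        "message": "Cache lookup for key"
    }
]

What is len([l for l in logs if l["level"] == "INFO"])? 1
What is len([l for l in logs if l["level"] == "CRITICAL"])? 1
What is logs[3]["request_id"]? "req_98032"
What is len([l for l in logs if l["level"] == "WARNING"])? 1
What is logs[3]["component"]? "email"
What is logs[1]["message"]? "Cache lookup for key"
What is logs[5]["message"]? "Cache lookup for key"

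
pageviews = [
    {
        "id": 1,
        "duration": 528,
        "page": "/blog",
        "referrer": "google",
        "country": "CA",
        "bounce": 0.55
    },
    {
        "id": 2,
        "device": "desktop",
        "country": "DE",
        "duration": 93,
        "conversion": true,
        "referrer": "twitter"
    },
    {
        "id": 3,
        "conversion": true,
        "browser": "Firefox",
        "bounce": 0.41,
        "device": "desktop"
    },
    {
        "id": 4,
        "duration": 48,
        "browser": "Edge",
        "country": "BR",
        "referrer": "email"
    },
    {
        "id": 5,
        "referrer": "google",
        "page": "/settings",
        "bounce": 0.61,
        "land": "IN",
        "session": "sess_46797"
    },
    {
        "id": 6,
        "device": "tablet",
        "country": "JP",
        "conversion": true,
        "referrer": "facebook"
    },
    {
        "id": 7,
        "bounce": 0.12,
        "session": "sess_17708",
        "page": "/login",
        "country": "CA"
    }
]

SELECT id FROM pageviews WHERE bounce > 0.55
[5]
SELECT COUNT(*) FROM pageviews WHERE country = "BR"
1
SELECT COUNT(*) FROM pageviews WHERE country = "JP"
1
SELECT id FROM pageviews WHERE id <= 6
[1, 2, 3, 4, 5, 6]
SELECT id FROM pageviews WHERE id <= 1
[1]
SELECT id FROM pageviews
[1, 2, 3, 4, 5, 6, 7]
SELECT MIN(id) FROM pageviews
1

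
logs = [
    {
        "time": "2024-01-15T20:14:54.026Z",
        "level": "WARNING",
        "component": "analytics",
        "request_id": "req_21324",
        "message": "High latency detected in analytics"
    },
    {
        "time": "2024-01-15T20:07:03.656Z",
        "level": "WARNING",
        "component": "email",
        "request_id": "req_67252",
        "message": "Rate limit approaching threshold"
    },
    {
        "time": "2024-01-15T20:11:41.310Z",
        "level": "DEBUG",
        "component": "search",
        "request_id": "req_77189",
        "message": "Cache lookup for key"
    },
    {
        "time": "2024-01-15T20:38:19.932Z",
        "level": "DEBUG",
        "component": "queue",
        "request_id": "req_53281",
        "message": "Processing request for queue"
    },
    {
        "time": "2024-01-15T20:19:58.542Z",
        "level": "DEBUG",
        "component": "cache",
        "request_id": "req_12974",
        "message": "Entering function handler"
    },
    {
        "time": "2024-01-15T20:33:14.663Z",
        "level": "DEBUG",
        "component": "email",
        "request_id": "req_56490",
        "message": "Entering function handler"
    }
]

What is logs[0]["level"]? "WARNING"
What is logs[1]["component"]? "email"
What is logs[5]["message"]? "Entering function handler"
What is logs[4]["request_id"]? "req_12974"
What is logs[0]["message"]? "High latency detected in analytics"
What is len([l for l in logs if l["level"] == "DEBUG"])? 4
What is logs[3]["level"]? "DEBUG"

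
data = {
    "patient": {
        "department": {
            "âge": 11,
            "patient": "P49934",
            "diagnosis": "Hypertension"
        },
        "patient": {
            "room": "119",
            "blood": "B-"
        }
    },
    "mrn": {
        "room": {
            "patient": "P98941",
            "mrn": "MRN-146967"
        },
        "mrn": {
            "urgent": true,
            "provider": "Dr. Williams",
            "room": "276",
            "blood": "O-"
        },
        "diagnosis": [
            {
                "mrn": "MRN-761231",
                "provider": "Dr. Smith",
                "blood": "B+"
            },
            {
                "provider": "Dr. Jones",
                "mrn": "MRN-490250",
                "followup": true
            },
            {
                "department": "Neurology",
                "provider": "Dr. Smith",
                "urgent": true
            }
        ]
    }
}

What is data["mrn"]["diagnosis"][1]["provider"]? "Dr. Jones"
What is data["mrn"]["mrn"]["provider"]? "Dr. Williams"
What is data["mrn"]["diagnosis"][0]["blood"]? "B+"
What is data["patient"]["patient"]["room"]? "119"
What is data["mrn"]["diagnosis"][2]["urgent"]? True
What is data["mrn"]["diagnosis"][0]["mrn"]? "MRN-761231"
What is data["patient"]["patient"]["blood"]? "B-"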